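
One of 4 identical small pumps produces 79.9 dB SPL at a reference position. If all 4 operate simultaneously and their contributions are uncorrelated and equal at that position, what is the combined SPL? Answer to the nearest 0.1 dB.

4 equal incoherent sources raise the level by 10·log₁₀(4) = 6.02 dB.
L_total = 79.9 + 6.02 = 85.9 dB SPL.

85.9 dB SPL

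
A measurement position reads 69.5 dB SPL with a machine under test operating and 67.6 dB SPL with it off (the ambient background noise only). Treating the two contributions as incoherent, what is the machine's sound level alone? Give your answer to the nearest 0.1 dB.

Remove the background by subtracting linear intensities:
L_src = 10·log₁₀(10^(69.5/10) − 10^(67.6/10)) = 10·log₁₀(3158000) = 65.0 dB SPL.

65.0 dB SPL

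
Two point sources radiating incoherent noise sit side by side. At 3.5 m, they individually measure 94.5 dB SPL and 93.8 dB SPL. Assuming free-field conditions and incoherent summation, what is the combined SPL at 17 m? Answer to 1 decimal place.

83.4 dB SPL

Combined at 3.5 m: 10·log₁₀(10^(94.5/10)+10^(93.8/10)) = 97.17 dB SPL.
Then apply −20·log₁₀(17/3.5) = -13.73 dB → 83.4 dB SPL.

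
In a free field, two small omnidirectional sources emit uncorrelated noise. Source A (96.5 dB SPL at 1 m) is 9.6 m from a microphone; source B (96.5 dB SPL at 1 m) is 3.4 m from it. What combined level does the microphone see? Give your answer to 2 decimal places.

At the listener: L_A = 96.5 − 20·log₁₀(9.6) = 76.855 dB; L_B = 96.5 − 20·log₁₀(3.4) = 85.870 dB.
Combined: 10·log₁₀(10^(76.855/10)+10^(85.870/10)) = 86.38 dB SPL.

86.38 dB SPL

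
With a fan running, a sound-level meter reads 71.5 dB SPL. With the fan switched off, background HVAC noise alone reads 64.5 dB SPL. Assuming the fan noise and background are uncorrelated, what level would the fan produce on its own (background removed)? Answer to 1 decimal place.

70.5 dB SPL

Background correction is a power subtraction:
L_src = 10·log₁₀(10^(71.5/10) − 10^(64.5/10)) = 10·log₁₀(11310000) = 70.5 dB SPL.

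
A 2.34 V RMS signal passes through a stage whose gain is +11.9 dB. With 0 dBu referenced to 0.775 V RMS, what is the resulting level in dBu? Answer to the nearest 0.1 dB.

Input level: 20·log₁₀(2.34/0.775) = 9.60 dBu.
Output: 9.60 + 11.9 = +21.5 dBu.

+21.5 dBu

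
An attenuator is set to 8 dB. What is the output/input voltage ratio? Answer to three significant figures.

0.398

Voltage ratio = 10^(dB/20).
10^(-8/20) = 10^(-0.4000) = 0.398.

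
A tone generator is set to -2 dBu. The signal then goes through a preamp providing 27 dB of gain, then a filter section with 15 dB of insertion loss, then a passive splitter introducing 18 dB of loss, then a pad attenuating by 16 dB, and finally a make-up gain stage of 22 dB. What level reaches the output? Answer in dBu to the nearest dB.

Cascaded gains and losses add directly in dB.
-2 + 27 − 15 − 18 − 16 + 22 = -2 dBu.

-2 dBu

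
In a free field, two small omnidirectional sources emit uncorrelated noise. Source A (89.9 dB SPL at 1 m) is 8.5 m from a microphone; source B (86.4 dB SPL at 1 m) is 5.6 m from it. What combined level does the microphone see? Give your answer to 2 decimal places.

At the listener: L_A = 89.9 − 20·log₁₀(8.5) = 71.312 dB; L_B = 86.4 − 20·log₁₀(5.6) = 71.436 dB.
Combined: 10·log₁₀(10^(71.312/10)+10^(71.436/10)) = 74.38 dB SPL.

74.38 dB SPL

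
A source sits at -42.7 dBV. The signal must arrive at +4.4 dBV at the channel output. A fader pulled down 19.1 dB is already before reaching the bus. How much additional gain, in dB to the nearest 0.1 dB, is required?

66.2 dB

The required make-up gain is the shortfall in the dB sum.
G = +4.4 − (-42.7) + 19.1 = 66.2 dB.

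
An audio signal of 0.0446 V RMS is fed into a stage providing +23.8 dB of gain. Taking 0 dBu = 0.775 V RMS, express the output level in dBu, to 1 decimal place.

Input level: 20·log₁₀(0.0446/0.775) = -24.80 dBu.
Output: -24.80 + 23.8 = -1.0 dBu.

-1.0 dBu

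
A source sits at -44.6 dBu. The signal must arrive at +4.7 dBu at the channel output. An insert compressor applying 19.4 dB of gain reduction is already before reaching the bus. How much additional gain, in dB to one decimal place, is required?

The required make-up gain is the shortfall in the dB sum.
G = +4.7 − (-44.6) + 19.4 = 68.7 dB.

68.7 dB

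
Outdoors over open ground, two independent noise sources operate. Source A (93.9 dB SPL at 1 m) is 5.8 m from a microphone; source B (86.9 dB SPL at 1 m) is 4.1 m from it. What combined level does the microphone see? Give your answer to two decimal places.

At the listener: L_A = 93.9 − 20·log₁₀(5.8) = 78.631 dB; L_B = 86.9 − 20·log₁₀(4.1) = 74.644 dB.
Combined: 10·log₁₀(10^(78.631/10)+10^(74.644/10)) = 80.09 dB SPL.

80.09 dB SPL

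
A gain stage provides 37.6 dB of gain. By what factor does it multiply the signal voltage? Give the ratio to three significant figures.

75.9

Voltage ratio = 10^(dB/20).
10^(37.6/20) = 10^(1.880) = 75.9.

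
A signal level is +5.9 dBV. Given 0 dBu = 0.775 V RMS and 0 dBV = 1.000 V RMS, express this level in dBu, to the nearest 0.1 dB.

+8.1 dBu

The offset between the scales is 20·log₁₀(0.775/1.000) = −2.214 dB.
So dBu = +5.9 + 2.214 = +8.1 dBu.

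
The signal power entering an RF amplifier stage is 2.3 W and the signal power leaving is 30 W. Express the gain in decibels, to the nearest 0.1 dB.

For a power ratio, dB = 10·log₁₀(P₂/P₁).
10·log₁₀(30/2.3) = 10·log₁₀(13.04) = 11.2 dB.

11.2 dB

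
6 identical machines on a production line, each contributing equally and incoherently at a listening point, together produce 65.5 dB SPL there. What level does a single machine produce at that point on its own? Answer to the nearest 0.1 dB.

6 equal incoherent sources add 10·log₁₀(6) = 7.78 dB over one source.
L_one = 65.5 − 7.78 = 57.7 dB SPL.

57.7 dB SPL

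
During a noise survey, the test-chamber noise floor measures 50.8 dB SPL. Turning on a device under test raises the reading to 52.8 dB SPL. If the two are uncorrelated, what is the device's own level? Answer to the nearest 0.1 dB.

Subtract intensities: L_src = 10·log₁₀(10^(L_total/10) − 10^(L_bg/10)).
L_src = 10·log₁₀(10^(52.8/10) − 10^(50.8/10)) = 10·log₁₀(70320) = 48.5 dB SPL.

48.5 dB SPL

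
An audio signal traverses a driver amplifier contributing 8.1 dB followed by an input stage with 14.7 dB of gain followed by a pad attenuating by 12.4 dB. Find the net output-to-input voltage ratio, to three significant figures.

Net gain = 8.1 + 14.7 + (−12.4) = 10.4 dB.
Voltage ratio = 10^(10.4/20) = 3.31.

3.31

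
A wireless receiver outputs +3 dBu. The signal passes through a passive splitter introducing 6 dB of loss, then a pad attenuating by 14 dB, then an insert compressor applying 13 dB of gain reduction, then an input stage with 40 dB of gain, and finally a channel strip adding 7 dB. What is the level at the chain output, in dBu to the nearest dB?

Cascaded gains and losses add directly in dB.
+3 − 6 − 14 − 13 + 40 + 7 = +17 dBu.

+17 dBu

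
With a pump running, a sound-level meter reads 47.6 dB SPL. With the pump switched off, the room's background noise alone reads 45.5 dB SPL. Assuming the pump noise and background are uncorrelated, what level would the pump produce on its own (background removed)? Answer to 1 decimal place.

43.4 dB SPL

Subtract intensities: L_src = 10·log₁₀(10^(L_total/10) − 10^(L_bg/10)).
L_src = 10·log₁₀(10^(47.6/10) − 10^(45.5/10)) = 10·log₁₀(22060) = 43.4 dB SPL.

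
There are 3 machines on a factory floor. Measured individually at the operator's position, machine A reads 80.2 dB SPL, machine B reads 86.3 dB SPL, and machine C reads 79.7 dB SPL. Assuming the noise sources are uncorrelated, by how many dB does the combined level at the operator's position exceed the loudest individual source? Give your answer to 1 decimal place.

1.7 dB

Uncorrelated sources add in intensity (power), not in dB.
L_total = 10·log₁₀(10^(80.2/10) + 10^(86.3/10) + 10^(79.7/10)) = 87.96 dB SPL.
Excess over the loudest (86.3 dB): 87.96 − 86.3 = 1.7 dB.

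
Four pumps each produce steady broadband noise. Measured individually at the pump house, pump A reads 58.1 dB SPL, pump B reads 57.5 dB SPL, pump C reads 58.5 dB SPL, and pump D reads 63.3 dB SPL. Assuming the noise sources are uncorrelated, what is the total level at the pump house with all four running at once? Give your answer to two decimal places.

Uncorrelated sources add in intensity (power), not in dB.
L_total = 10·log₁₀(10^(58.1/10) + 10^(57.5/10) + 10^(58.5/10) + 10^(63.3/10)) = 10·log₁₀(4054000) = 66.08 dB SPL.

66.08 dB SPL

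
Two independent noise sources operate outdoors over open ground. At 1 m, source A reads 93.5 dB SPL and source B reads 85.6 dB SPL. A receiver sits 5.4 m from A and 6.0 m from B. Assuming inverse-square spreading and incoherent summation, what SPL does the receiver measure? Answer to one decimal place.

At the listener: L_A = 93.5 − 20·log₁₀(5.4) = 78.85 dB; L_B = 85.6 − 20·log₁₀(6.0) = 70.04 dB.
Combined: 10·log₁₀(10^(78.85/10)+10^(70.04/10)) = 79.4 dB SPL.

79.4 dB SPL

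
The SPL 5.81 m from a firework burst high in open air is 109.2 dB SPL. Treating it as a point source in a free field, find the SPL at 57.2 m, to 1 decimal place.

89.3 dB SPL

For a point source in a free field, ΔL = −20·log₁₀(d₂/d₁).
ΔL = −20·log₁₀(57.2/5.81) = -19.86 dB, so L₂ = 109.2 + (-19.86) = 89.3 dB SPL.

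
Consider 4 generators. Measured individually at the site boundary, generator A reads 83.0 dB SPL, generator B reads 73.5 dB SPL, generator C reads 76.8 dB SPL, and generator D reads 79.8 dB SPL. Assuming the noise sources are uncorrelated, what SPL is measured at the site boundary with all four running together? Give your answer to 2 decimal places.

85.63 dB SPL

Uncorrelated sources add in intensity (power), not in dB.
L_total = 10·log₁₀(10^(83.0/10) + 10^(73.5/10) + 10^(76.8/10) + 10^(79.8/10)) = 10·log₁₀(365300000) = 85.63 dB SPL.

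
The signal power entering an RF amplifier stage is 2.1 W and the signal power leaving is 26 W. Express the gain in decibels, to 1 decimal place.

For a power ratio, dB = 10·log₁₀(P₂/P₁).
10·log₁₀(26/2.1) = 10·log₁₀(12.38) = 10.9 dB.

10.9 dB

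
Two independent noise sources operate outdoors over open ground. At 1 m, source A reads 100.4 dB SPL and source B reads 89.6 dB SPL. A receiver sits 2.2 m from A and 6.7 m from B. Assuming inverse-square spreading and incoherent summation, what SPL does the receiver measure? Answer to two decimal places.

At the listener: L_A = 100.4 − 20·log₁₀(2.2) = 93.552 dB; L_B = 89.6 − 20·log₁₀(6.7) = 73.079 dB.
Combined: 10·log₁₀(10^(93.552/10)+10^(73.079/10)) = 93.59 dB SPL.

93.59 dB SPL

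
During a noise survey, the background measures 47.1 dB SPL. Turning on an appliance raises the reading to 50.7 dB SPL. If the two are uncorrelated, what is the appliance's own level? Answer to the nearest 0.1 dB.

48.2 dB SPL

Subtract intensities: L_src = 10·log₁₀(10^(L_total/10) − 10^(L_bg/10)).
L_src = 10·log₁₀(10^(50.7/10) − 10^(47.1/10)) = 10·log₁₀(66200) = 48.2 dB SPL.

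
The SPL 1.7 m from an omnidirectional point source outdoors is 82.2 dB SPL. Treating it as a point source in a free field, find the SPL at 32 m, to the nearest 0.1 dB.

56.7 dB SPL

For a point source in a free field, ΔL = −20·log₁₀(d₂/d₁).
ΔL = −20·log₁₀(32/1.7) = -25.49 dB, so L₂ = 82.2 + (-25.49) = 56.7 dB SPL.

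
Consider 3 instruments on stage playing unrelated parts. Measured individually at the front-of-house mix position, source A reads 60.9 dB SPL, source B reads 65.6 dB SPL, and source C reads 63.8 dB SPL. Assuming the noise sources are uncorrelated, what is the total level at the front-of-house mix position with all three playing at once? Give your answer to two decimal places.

68.61 dB SPL

Incoherent sources sum as intensities:
L_total = 10·log₁₀(10^(60.9/10) + 10^(65.6/10) + 10^(63.8/10)) = 10·log₁₀(7260000) = 68.61 dB SPL.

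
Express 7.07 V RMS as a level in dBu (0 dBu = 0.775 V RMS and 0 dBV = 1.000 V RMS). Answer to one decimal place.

dBu = 20·log₁₀(V / 0.775 V).
20·log₁₀(7.07/0.775) = +19.2 dBu.

+19.2 dBu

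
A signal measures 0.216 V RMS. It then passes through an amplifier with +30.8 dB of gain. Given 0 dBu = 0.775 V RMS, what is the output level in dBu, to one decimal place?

+19.7 dBu

Input level: 20·log₁₀(0.216/0.775) = -11.10 dBu.
Output: -11.10 + 30.8 = +19.7 dBu.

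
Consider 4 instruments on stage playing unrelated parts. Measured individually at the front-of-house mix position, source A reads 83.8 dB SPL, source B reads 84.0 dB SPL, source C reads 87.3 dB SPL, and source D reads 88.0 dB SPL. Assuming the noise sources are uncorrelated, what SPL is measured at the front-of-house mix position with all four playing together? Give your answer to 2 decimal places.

Incoherent sources sum as intensities:
L_total = 10·log₁₀(10^(83.8/10) + 10^(84.0/10) + 10^(87.3/10) + 10^(88.0/10)) = 10·log₁₀(1659000000) = 92.20 dB SPL.

92.20 dB SPL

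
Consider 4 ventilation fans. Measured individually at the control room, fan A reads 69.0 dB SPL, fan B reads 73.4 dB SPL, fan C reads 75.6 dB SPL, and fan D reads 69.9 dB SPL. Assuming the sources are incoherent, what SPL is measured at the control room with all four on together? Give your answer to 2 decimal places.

Uncorrelated sources add in intensity (power), not in dB.
L_total = 10·log₁₀(10^(69.0/10) + 10^(73.4/10) + 10^(75.6/10) + 10^(69.9/10)) = 10·log₁₀(75900000) = 78.80 dB SPL.

78.80 dB SPL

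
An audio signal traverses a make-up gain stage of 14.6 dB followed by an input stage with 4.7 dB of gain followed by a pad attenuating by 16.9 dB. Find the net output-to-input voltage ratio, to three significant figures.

Net gain = 14.6 + 4.7 + (−16.9) = 2.4 dB.
Voltage ratio = 10^(2.4/20) = 1.32.

1.32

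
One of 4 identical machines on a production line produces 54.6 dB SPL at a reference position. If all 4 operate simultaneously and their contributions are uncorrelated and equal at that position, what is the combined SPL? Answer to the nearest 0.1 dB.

4 equal incoherent sources raise the level by 10·log₁₀(4) = 6.02 dB.
L_total = 54.6 + 6.02 = 60.6 dB SPL.

60.6 dB SPL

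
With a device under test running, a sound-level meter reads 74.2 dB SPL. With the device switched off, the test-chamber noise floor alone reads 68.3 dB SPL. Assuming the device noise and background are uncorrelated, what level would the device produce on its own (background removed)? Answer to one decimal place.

72.9 dB SPL

Background correction is a power subtraction:
L_src = 10·log₁₀(10^(74.2/10) − 10^(68.3/10)) = 10·log₁₀(19540000) = 72.9 dB SPL.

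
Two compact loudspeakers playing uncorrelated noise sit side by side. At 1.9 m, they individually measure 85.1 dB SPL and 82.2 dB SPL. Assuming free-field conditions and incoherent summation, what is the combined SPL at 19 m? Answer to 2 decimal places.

Combined at 1.9 m: 10·log₁₀(10^(85.1/10)+10^(82.2/10)) = 86.898 dB SPL.
Then apply −20·log₁₀(19/1.9) = -20.000 dB → 66.90 dB SPL.

66.90 dB SPL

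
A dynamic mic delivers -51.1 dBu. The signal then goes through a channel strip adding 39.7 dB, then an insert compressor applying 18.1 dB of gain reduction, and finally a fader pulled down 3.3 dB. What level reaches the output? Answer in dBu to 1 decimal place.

-32.8 dBu

In dB, series stages simply add:
-51.1 + 39.7 − 18.1 − 3.3 = -32.8 dBu.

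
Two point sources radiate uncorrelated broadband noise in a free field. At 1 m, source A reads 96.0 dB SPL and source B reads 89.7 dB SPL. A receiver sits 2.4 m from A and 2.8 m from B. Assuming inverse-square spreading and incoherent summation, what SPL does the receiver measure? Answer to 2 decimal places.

89.09 dB SPL

At the listener: L_A = 96.0 − 20·log₁₀(2.4) = 88.396 dB; L_B = 89.7 − 20·log₁₀(2.8) = 80.757 dB.
Combined: 10·log₁₀(10^(88.396/10)+10^(80.757/10)) = 89.09 dB SPL.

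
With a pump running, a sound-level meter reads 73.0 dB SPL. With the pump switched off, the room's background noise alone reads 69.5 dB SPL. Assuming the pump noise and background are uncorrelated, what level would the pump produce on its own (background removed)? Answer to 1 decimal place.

70.4 dB SPL

Subtract intensities: L_src = 10·log₁₀(10^(L_total/10) − 10^(L_bg/10)).
L_src = 10·log₁₀(10^(73.0/10) − 10^(69.5/10)) = 10·log₁₀(11040000) = 70.4 dB SPL.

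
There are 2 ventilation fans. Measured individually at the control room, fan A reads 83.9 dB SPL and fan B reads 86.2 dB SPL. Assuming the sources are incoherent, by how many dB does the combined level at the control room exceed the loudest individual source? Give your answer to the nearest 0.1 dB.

Add the sources as powers (linear), then convert back to dB:
L_total = 10·log₁₀(10^(83.9/10) + 10^(86.2/10)) = 88.21 dB SPL.
Excess over the loudest (86.2 dB): 88.21 − 86.2 = 2.0 dB.

2.0 dB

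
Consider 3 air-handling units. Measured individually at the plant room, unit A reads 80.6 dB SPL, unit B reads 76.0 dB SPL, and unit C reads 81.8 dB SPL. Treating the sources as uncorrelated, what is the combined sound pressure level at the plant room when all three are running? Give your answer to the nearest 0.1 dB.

84.9 dB SPL

Uncorrelated sources add in intensity (power), not in dB.
L_total = 10·log₁₀(10^(80.6/10) + 10^(76.0/10) + 10^(81.8/10)) = 10·log₁₀(306000000) = 84.9 dB SPL.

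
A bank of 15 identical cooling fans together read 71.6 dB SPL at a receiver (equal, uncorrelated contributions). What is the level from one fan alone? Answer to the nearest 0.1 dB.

59.8 dB SPL

15 equal incoherent sources add 10·log₁₀(15) = 11.76 dB over one source.
L_one = 71.6 − 11.76 = 59.8 dB SPL.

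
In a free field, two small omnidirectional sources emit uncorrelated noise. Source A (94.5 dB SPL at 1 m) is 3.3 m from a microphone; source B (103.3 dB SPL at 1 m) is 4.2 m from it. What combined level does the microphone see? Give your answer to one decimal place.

At the listener: L_A = 94.5 − 20·log₁₀(3.3) = 84.13 dB; L_B = 103.3 − 20·log₁₀(4.2) = 90.84 dB.
Combined: 10·log₁₀(10^(84.13/10)+10^(90.84/10)) = 91.7 dB SPL.

91.7 dB SPL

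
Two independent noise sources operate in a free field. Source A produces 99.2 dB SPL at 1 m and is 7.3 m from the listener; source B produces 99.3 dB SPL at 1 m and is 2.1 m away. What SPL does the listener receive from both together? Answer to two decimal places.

93.19 dB SPL

At the listener: L_A = 99.2 − 20·log₁₀(7.3) = 81.934 dB; L_B = 99.3 − 20·log₁₀(2.1) = 92.856 dB.
Combined: 10·log₁₀(10^(81.934/10)+10^(92.856/10)) = 93.19 dB SPL.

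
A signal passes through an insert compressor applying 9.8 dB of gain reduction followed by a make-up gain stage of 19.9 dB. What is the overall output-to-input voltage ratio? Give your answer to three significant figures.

3.20

Net gain = (−9.8) + 19.9 = 10.1 dB.
Voltage ratio = 10^(10.1/20) = 3.20.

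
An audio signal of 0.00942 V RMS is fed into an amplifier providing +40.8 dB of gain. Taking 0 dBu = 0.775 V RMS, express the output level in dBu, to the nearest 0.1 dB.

+2.5 dBu

Input level: 20·log₁₀(0.00942/0.775) = -38.31 dBu.
Output: -38.31 + 40.8 = +2.5 dBu.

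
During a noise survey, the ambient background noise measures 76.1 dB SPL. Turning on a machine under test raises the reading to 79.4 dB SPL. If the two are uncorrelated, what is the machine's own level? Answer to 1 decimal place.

Background correction is a power subtraction:
L_src = 10·log₁₀(10^(79.4/10) − 10^(76.1/10)) = 10·log₁₀(46360000) = 76.7 dB SPL.

76.7 dB SPL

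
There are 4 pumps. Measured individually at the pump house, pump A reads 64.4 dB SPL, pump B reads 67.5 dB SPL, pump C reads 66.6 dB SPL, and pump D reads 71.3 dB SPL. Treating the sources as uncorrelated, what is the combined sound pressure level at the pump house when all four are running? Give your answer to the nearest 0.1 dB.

74.2 dB SPL

Incoherent sources sum as intensities:
L_total = 10·log₁₀(10^(64.4/10) + 10^(67.5/10) + 10^(66.6/10) + 10^(71.3/10)) = 10·log₁₀(26440000) = 74.2 dB SPL.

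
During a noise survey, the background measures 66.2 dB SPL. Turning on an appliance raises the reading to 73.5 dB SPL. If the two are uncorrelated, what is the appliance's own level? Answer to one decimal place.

72.6 dB SPL

Subtract intensities: L_src = 10·log₁₀(10^(L_total/10) − 10^(L_bg/10)).
L_src = 10·log₁₀(10^(73.5/10) − 10^(66.2/10)) = 10·log₁₀(18220000) = 72.6 dB SPL.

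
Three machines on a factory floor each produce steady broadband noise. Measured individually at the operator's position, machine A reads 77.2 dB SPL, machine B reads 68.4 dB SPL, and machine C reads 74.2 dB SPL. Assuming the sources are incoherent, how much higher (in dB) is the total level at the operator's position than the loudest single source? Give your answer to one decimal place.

Add the sources as powers (linear), then convert back to dB:
L_total = 10·log₁₀(10^(77.2/10) + 10^(68.4/10) + 10^(74.2/10)) = 79.33 dB SPL.
Excess over the loudest (77.2 dB): 79.33 − 77.2 = 2.1 dB.

2.1 dB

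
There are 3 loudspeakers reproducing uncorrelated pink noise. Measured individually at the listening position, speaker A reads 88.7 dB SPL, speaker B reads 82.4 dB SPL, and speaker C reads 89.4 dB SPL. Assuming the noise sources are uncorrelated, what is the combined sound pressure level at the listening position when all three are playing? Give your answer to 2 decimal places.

92.52 dB SPL

Incoherent sources sum as intensities:
L_total = 10·log₁₀(10^(88.7/10) + 10^(82.4/10) + 10^(89.4/10)) = 10·log₁₀(1786000000) = 92.52 dB SPL.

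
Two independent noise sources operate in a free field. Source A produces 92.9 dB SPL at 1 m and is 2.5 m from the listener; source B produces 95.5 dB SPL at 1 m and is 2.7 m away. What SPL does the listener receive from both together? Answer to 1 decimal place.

At the listener: L_A = 92.9 − 20·log₁₀(2.5) = 84.94 dB; L_B = 95.5 − 20·log₁₀(2.7) = 86.87 dB.
Combined: 10·log₁₀(10^(84.94/10)+10^(86.87/10)) = 89.0 dB SPL.

89.0 dB SPL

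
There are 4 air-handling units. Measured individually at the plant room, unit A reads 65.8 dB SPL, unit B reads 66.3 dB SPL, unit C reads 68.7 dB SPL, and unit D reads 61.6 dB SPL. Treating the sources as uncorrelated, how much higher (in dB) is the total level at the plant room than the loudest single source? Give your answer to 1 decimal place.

3.6 dB

Incoherent sources sum as intensities:
L_total = 10·log₁₀(10^(65.8/10) + 10^(66.3/10) + 10^(68.7/10) + 10^(61.6/10)) = 72.29 dB SPL.
Excess over the loudest (68.7 dB): 72.29 − 68.7 = 3.6 dB.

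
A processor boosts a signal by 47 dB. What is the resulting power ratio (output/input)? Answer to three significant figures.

Power ratio = 10^(dB/10).
10^(47/10) = 10^(4.700) = 50100.

50100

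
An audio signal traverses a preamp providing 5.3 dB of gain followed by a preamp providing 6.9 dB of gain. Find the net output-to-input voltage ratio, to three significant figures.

Net gain = 5.3 + 6.9 = 12.2 dB.
Voltage ratio = 10^(12.2/20) = 4.07.

4.07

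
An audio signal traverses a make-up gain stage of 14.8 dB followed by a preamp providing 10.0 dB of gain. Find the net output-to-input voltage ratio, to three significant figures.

Net gain = 14.8 + 10.0 = 24.8 dB.
Voltage ratio = 10^(24.8/20) = 17.4.

17.4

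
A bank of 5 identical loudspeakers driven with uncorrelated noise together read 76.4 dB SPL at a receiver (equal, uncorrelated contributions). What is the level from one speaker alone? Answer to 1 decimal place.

69.4 dB SPL

5 equal incoherent sources add 10·log₁₀(5) = 6.99 dB over one source.
L_one = 76.4 − 6.99 = 69.4 dB SPL.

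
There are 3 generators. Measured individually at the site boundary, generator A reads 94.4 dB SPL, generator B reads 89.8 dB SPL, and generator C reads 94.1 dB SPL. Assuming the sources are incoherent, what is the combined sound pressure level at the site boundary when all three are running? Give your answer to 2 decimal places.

Add the sources as powers (linear), then convert back to dB:
L_total = 10·log₁₀(10^(94.4/10) + 10^(89.8/10) + 10^(94.1/10)) = 10·log₁₀(6280000000) = 97.98 dB SPL.

97.98 dB SPL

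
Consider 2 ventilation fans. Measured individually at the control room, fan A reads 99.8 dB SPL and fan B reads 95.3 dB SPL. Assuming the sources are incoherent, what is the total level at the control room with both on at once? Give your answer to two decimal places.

Add the sources as powers (linear), then convert back to dB:
L_total = 10·log₁₀(10^(99.8/10) + 10^(95.3/10)) = 10·log₁₀(12938000000) = 101.12 dB SPL.

101.12 dB SPL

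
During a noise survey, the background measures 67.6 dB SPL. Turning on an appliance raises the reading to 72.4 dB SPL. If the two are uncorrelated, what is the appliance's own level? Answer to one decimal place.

70.7 dB SPL

Remove the background by subtracting linear intensities:
L_src = 10·log₁₀(10^(72.4/10) − 10^(67.6/10)) = 10·log₁₀(11620000) = 70.7 dB SPL.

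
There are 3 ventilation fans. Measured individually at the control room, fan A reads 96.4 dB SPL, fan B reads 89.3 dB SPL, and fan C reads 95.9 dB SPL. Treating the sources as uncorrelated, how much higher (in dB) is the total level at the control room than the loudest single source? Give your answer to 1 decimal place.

Incoherent sources sum as intensities:
L_total = 10·log₁₀(10^(96.4/10) + 10^(89.3/10) + 10^(95.9/10)) = 99.59 dB SPL.
Excess over the loudest (96.4 dB): 99.59 − 96.4 = 3.2 dB.

3.2 dB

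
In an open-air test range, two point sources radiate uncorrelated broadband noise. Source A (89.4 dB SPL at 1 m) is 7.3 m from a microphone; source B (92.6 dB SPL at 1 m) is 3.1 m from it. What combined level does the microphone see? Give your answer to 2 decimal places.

At the listener: L_A = 89.4 − 20·log₁₀(7.3) = 72.134 dB; L_B = 92.6 − 20·log₁₀(3.1) = 82.773 dB.
Combined: 10·log₁₀(10^(72.134/10)+10^(82.773/10)) = 83.13 dB SPL.

83.13 dB SPL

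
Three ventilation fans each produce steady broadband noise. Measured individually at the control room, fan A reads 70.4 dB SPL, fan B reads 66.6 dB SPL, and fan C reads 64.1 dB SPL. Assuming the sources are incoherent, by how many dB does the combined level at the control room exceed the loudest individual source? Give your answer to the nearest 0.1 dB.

Incoherent sources sum as intensities:
L_total = 10·log₁₀(10^(70.4/10) + 10^(66.6/10) + 10^(64.1/10)) = 72.58 dB SPL.
Excess over the loudest (70.4 dB): 72.58 − 70.4 = 2.2 dB.

2.2 dB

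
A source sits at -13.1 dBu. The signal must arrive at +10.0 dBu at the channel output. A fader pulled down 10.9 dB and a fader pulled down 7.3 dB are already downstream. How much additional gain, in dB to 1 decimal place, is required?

41.3 dB

The required make-up gain is the shortfall in the dB sum.
G = +10.0 − (-13.1) + 10.9 + 7.3 = 41.3 dB.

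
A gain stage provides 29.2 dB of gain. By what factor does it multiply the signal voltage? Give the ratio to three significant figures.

28.8

Voltage ratio = 10^(dB/20).
10^(29.2/20) = 10^(1.460) = 28.8.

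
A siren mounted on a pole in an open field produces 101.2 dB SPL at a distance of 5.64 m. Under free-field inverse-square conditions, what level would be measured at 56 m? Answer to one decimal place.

Free-field point source: level drops by 20·log₁₀ of the distance ratio.
ΔL = −20·log₁₀(56/5.64) = -19.94 dB, so L₂ = 101.2 + (-19.94) = 81.3 dB SPL.

81.3 dB SPL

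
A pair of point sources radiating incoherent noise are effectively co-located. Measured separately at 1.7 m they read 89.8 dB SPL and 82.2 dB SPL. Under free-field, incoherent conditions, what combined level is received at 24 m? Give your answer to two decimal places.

Combined at 1.7 m: 10·log₁₀(10^(89.8/10)+10^(82.2/10)) = 90.496 dB SPL.
Then apply −20·log₁₀(24/1.7) = -22.995 dB → 67.50 dB SPL.

67.50 dB SPL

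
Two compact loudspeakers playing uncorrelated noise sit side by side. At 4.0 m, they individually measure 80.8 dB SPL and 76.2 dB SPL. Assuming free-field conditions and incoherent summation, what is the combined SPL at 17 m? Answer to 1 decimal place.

69.5 dB SPL

Combined at 4.0 m: 10·log₁₀(10^(80.8/10)+10^(76.2/10)) = 82.09 dB SPL.
Then apply −20·log₁₀(17/4.0) = -12.57 dB → 69.5 dB SPL.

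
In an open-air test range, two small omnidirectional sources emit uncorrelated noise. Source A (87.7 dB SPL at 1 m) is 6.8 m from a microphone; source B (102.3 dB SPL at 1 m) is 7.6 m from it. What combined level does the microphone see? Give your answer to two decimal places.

At the listener: L_A = 87.7 − 20·log₁₀(6.8) = 71.050 dB; L_B = 102.3 − 20·log₁₀(7.6) = 84.684 dB.
Combined: 10·log₁₀(10^(71.050/10)+10^(84.684/10)) = 84.87 dB SPL.

84.87 dB SPL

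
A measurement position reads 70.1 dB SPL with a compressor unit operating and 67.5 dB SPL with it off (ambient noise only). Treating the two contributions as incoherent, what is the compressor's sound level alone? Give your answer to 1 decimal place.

Background correction is a power subtraction:
L_src = 10·log₁₀(10^(70.1/10) − 10^(67.5/10)) = 10·log₁₀(4610000) = 66.6 dB SPL.

66.6 dB SPL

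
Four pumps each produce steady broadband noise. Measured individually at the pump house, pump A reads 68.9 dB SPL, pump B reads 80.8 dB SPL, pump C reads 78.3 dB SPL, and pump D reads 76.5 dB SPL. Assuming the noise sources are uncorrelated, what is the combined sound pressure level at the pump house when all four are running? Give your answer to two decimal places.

83.81 dB SPL

Incoherent sources sum as intensities:
L_total = 10·log₁₀(10^(68.9/10) + 10^(80.8/10) + 10^(78.3/10) + 10^(76.5/10)) = 10·log₁₀(240300000) = 83.81 dB SPL.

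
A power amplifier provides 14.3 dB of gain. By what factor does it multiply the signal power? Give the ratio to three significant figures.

26.9

Power ratio = 10^(dB/10).
10^(14.3/10) = 10^(1.430) = 26.9.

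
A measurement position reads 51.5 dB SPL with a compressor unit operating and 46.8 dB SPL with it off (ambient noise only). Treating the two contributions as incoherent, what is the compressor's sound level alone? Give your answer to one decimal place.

Subtract intensities: L_src = 10·log₁₀(10^(L_total/10) − 10^(L_bg/10)).
L_src = 10·log₁₀(10^(51.5/10) − 10^(46.8/10)) = 10·log₁₀(93390) = 49.7 dB SPL.

49.7 dB SPL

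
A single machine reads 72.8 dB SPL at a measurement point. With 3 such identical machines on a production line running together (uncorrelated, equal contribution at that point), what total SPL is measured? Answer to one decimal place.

3 equal incoherent sources raise the level by 10·log₁₀(3) = 4.77 dB.
L_total = 72.8 + 4.77 = 77.6 dB SPL.

77.6 dB SPL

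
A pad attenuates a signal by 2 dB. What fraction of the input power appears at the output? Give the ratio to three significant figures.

Power ratio = 10^(dB/10).
10^(-2/10) = 10^(-0.2000) = 0.631.

0.631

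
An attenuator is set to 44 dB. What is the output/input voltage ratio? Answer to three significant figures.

0.00631

Voltage ratio = 10^(dB/20).
10^(-44/20) = 10^(-2.200) = 0.00631.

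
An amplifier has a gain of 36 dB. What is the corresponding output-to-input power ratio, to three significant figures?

Power ratio = 10^(dB/10).
10^(36/10) = 10^(3.600) = 3980.

3980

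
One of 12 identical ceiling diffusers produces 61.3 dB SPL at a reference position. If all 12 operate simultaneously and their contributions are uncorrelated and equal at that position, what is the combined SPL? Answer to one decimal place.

72.1 dB SPL

12 equal incoherent sources raise the level by 10·log₁₀(12) = 10.79 dB.
L_total = 61.3 + 10.79 = 72.1 dB SPL.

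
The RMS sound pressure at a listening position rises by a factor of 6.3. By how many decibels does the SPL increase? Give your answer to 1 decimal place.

16.0 dB

Sound pressure is an amplitude quantity: ΔL = 20·log₁₀(p₂/p₁).
20·log₁₀(6.3) = 16.0 dB.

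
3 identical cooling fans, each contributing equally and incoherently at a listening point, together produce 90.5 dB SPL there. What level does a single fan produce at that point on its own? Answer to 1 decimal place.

85.7 dB SPL

3 equal incoherent sources add 10·log₁₀(3) = 4.77 dB over one source.
L_one = 90.5 − 4.77 = 85.7 dB SPL.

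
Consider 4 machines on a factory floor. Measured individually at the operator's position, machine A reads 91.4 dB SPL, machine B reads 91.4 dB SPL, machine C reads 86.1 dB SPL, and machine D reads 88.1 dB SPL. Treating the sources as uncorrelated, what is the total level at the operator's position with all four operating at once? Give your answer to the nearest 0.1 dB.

Add the sources as powers (linear), then convert back to dB:
L_total = 10·log₁₀(10^(91.4/10) + 10^(91.4/10) + 10^(86.1/10) + 10^(88.1/10)) = 10·log₁₀(3814000000) = 95.8 dB SPL.

95.8 dB SPL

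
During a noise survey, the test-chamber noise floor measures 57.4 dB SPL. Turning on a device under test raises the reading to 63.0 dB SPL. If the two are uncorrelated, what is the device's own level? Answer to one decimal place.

Remove the background by subtracting linear intensities:
L_src = 10·log₁₀(10^(63.0/10) − 10^(57.4/10)) = 10·log₁₀(1446000) = 61.6 dB SPL.

61.6 dB SPL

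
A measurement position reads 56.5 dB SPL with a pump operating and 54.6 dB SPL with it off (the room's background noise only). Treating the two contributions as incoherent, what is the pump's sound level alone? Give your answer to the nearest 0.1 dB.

Background correction is a power subtraction:
L_src = 10·log₁₀(10^(56.5/10) − 10^(54.6/10)) = 10·log₁₀(158300) = 52.0 dB SPL.

52.0 dB SPL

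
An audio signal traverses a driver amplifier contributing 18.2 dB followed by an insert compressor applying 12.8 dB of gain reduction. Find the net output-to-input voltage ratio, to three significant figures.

Net gain = 18.2 + (−12.8) = 5.4 dB.
Voltage ratio = 10^(5.4/20) = 1.86.

1.86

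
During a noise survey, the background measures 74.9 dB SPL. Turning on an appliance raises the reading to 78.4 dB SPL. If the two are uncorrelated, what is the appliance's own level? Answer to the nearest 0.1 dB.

Subtract intensities: L_src = 10·log₁₀(10^(L_total/10) − 10^(L_bg/10)).
L_src = 10·log₁₀(10^(78.4/10) − 10^(74.9/10)) = 10·log₁₀(38280000) = 75.8 dB SPL.

75.8 dB SPL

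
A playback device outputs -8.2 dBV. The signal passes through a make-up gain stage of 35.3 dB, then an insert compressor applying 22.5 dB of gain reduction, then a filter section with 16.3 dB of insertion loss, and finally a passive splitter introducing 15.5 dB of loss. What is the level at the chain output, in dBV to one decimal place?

-27.2 dBV

Gain stages sum in dB:
-8.2 + 35.3 − 22.5 − 16.3 − 15.5 = -27.2 dBV.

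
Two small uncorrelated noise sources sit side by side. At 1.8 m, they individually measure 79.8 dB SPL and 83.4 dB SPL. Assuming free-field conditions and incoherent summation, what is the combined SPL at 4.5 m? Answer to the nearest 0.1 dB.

Combined at 1.8 m: 10·log₁₀(10^(79.8/10)+10^(83.4/10)) = 84.97 dB SPL.
Then apply −20·log₁₀(4.5/1.8) = -7.96 dB → 77.0 dB SPL.

77.0 dB SPL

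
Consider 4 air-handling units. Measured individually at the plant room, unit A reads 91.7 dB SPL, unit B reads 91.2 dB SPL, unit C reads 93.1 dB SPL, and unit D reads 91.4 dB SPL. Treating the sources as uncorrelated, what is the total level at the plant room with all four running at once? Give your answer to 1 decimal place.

97.9 dB SPL

Uncorrelated sources add in intensity (power), not in dB.
L_total = 10·log₁₀(10^(91.7/10) + 10^(91.2/10) + 10^(93.1/10) + 10^(91.4/10)) = 10·log₁₀(6219000000) = 97.9 dB SPL.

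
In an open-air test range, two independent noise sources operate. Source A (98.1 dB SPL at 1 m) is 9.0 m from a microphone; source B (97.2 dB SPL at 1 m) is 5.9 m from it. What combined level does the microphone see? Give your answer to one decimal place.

83.6 dB SPL

At the listener: L_A = 98.1 − 20·log₁₀(9.0) = 79.02 dB; L_B = 97.2 − 20·log₁₀(5.9) = 81.78 dB.
Combined: 10·log₁₀(10^(79.02/10)+10^(81.78/10)) = 83.6 dB SPL.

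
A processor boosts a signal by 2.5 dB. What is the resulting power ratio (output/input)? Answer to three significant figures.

1.78

Power ratio = 10^(dB/10).
10^(2.5/10) = 10^(0.2500) = 1.78.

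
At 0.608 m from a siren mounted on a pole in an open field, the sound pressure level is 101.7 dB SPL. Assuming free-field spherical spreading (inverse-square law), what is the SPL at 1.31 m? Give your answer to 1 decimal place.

Free-field point source: level drops by 20·log₁₀ of the distance ratio.
ΔL = −20·log₁₀(1.31/0.608) = -6.67 dB, so L₂ = 101.7 + (-6.67) = 95.0 dB SPL.

95.0 dB SPL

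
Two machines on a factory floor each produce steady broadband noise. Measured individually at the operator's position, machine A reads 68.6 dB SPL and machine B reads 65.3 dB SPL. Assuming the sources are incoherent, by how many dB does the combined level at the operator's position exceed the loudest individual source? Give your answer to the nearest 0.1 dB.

1.7 dB

Add the sources as powers (linear), then convert back to dB:
L_total = 10·log₁₀(10^(68.6/10) + 10^(65.3/10)) = 70.27 dB SPL.
Excess over the loudest (68.6 dB): 70.27 − 68.6 = 1.7 dB.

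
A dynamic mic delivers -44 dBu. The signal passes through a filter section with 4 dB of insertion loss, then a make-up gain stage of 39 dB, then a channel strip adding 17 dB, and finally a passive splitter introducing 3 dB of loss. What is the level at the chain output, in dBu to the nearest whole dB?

+5 dBu

Cascaded gains and losses add directly in dB.
-44 − 4 + 39 + 17 − 3 = +5 dBu.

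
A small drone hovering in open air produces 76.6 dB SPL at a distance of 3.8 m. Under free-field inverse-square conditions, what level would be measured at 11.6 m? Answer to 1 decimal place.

Free-field point source: level drops by 20·log₁₀ of the distance ratio.
ΔL = −20·log₁₀(11.6/3.8) = -9.69 dB, so L₂ = 76.6 + (-9.69) = 66.9 dB SPL.

66.9 dB SPL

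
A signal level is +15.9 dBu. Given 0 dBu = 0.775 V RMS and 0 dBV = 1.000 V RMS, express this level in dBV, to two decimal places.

The offset between the scales is 20·log₁₀(0.775/1.000) = −2.214 dB.
So dBV = +15.9 − 2.214 = +13.69 dBV.

+13.69 dBV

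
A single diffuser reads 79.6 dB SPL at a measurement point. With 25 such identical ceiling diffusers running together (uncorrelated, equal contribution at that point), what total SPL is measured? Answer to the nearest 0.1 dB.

25 equal incoherent sources raise the level by 10·log₁₀(25) = 13.98 dB.
L_total = 79.6 + 13.98 = 93.6 dB SPL.

93.6 dB SPL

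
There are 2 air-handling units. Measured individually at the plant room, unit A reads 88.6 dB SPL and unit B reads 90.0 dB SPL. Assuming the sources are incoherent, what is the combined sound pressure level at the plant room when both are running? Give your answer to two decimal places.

92.37 dB SPL

Incoherent sources sum as intensities:
L_total = 10·log₁₀(10^(88.6/10) + 10^(90.0/10)) = 10·log₁₀(1724000000) = 92.37 dB SPL.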